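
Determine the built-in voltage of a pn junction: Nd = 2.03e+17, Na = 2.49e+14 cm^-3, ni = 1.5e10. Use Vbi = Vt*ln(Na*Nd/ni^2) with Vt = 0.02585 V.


Step 1: Compute Na*Nd/ni^2 = 2.49e+14 * 2.03e+17 / (1.5e10)^2 = 2.2465e+11
Step 2: ln(2.2465e+11) = 26.1378
Step 3: Vbi = 0.02585 * 26.1378 = 0.676 V

0.676


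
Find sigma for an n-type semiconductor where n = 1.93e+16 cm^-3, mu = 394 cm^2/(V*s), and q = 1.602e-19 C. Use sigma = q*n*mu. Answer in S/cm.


Step 1: sigma = q * n * mu
Step 2: sigma = 1.602e-19 * 1.93e+16 * 394
Step 3: sigma = 1.218e+00 S/cm

1.218e+00


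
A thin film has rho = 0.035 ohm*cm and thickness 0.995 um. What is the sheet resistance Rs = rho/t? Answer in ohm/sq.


Step 1: Convert thickness to cm: t = 0.995 um = 9.9500e-05 cm
Step 2: Rs = rho / t = 0.035 / 9.9500e-05
Step 3: Rs = 351.8 ohm/sq

351.8


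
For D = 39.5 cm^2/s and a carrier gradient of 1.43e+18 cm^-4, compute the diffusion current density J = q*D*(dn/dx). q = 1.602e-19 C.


Step 1: J = q * D * (dn/dx)
Step 2: J = 1.602e-19 * 39.5 * 1.43e+18
Step 3: J = 9.05e+00 A/cm^2

9.05e+00


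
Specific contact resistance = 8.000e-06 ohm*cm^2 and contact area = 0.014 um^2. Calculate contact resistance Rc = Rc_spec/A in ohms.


Step 1: Convert area to cm^2: 0.014 um^2 = 1.4000e-10 cm^2
Step 2: Rc = Rc_spec / A = 8.000e-06 / 1.4000e-10
Step 3: Rc = 5.71e+04 ohms

5.71e+04


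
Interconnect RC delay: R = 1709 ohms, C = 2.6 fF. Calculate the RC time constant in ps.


Step 1: tau = R * C
Step 2: tau = 1709 * 2.6 fF = 1709 * 2.6e-15 F
Step 3: tau = 4.4434e-12 s = 4.4434 ps

4.4434


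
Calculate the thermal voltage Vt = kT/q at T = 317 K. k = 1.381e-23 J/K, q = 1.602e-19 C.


Step 1: kT = 1.381e-23 * 317 = 4.37777e-21 J
Step 2: Vt = kT/q = 4.37777e-21 / 1.602e-19
Step 3: Vt = 0.02733 V

0.02733


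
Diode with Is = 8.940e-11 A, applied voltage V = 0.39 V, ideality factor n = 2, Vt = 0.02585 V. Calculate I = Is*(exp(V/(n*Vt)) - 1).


Step 1: V/(n*Vt) = 0.39/(2*0.02585) = 7.5435
Step 2: exp(7.5435) = 1.8884e+03
Step 3: I = 8.940e-11 * (1.8884e+03 - 1) = 1.69e-07 A

1.69e-07


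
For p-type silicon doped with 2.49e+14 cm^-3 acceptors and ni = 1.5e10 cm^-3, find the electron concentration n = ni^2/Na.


Step 1: Majority hole concentration p ≈ Na = 2.49e+14 cm^-3
Step 2: n = ni^2 / Na = (1.5e10)^2 / 2.49e+14
Step 3: n = 9.04e+05 cm^-3

9.04e+05


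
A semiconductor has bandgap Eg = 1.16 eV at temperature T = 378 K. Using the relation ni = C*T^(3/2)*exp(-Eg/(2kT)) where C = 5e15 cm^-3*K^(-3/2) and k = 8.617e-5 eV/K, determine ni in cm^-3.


Step 1: Compute kT = 8.617e-5 * 378 = 0.03257226 eV
Step 2: Exponent = -Eg/(2kT) = -1.16/(2*0.03257226) = -17.80656
Step 3: T^(3/2) = 378^1.5 = 7349.16
Step 4: ni = 5e15 * 7349.16 * exp(-17.80656) = 6.79e+11 cm^-3

6.79e+11


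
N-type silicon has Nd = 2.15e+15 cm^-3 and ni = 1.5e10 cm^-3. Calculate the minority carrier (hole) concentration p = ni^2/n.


Step 1: Since Nd >> ni, n ≈ Nd = 2.15e+15 cm^-3
Step 2: p = ni^2 / n = (1.5e10)^2 / 2.15e+15
Step 3: p = 2.25e20 / 2.15e+15 = 1.05e+05 cm^-3

1.05e+05


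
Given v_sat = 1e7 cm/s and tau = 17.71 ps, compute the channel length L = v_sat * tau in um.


Step 1: tau in seconds = 17.71 ps * 1e-12 = 1.7710e-11 s
Step 2: L = v_sat * tau = 1e7 * 1.7710e-11 = 1.7710e-04 cm
Step 3: L in um = 1.7710e-04 * 1e4 = 1.771 um

1.771


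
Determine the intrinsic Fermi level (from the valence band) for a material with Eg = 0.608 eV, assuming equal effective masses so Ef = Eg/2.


Step 1: For an intrinsic semiconductor, the Fermi level sits at midgap.
Step 2: Ef = Eg / 2 = 0.608 / 2 = 0.304 eV

0.304


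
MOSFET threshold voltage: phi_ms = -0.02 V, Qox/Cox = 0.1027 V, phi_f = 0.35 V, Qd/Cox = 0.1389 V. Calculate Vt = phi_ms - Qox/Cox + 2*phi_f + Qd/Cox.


Step 1: Vt = phi_ms - Qox/Cox + 2*phi_f + Qd/Cox
Step 2: Vt = -0.02 - 0.1027 + 2*0.35 + 0.1389
Step 3: Vt = -0.02 - 0.1027 + 0.7 + 0.1389
Step 4: Vt = 0.7162 V

0.7162


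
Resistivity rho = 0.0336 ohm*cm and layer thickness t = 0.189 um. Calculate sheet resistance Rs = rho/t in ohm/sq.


Step 1: Convert thickness to cm: t = 0.189 um = 1.8900e-05 cm
Step 2: Rs = rho / t = 0.0336 / 1.8900e-05
Step 3: Rs = 1777.8 ohm/sq

1777.8


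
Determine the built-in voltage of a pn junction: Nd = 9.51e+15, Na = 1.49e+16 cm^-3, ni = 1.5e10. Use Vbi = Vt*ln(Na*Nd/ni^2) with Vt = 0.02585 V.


Step 1: Compute Na*Nd/ni^2 = 1.49e+16 * 9.51e+15 / (1.5e10)^2 = 6.2977e+11
Step 2: ln(6.2977e+11) = 27.1686
Step 3: Vbi = 0.02585 * 27.1686 = 0.702 V

0.702


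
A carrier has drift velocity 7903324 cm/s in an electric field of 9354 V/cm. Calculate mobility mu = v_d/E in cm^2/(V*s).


Step 1: mu = v_d / E
Step 2: mu = 7903324 / 9354
Step 3: mu = 844.91 cm^2/(V*s)

844.91


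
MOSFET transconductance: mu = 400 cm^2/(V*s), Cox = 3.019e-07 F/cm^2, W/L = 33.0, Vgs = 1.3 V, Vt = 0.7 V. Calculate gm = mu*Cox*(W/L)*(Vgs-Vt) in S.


Step 1: Vov = Vgs - Vt = 1.3 - 0.7 = 0.6 V
Step 2: gm = mu * Cox * (W/L) * Vov
Step 3: gm = 400 * 3.019e-07 * 33.0 * 0.6 = 2.39e-03 S

2.39e-03


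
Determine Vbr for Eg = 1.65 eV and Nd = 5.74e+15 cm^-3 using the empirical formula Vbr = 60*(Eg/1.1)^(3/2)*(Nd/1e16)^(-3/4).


Step 1: Eg/1.1 = 1.65/1.1 = 1.500000
Step 2: (Eg/1.1)^1.5 = 1.500000^1.5 = 1.837117
Step 3: (Nd/1e16)^(-0.75) = (0.574)^(-0.75) = 1.516408
Step 4: Vbr = 60 * 1.837117 * 1.516408 = 167.1 V

167.1


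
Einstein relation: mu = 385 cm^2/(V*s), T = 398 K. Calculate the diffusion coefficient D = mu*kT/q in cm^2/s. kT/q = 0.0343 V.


Step 1: D = mu * (kT/q)
Step 2: D = 385 * 0.0343
Step 3: D = 13.21 cm^2/s

13.21


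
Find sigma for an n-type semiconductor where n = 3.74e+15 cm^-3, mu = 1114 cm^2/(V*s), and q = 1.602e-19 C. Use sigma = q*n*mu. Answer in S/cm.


Step 1: sigma = q * n * mu
Step 2: sigma = 1.602e-19 * 3.74e+15 * 1114
Step 3: sigma = 6.675e-01 S/cm

6.675e-01


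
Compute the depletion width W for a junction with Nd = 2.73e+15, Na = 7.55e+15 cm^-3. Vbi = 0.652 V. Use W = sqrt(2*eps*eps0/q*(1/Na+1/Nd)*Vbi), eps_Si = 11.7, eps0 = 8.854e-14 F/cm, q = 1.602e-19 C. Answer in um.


Step 1: 1/Na + 1/Nd = 1/7.55e+15 + 1/2.73e+15 = 4.98751e-16
Step 2: 2*eps*eps0/q = 2*11.7*8.854e-14/1.602e-19 = 1.293281e+07
Step 3: W^2 = 1.293281e+07 * 4.98751e-16 * 0.652 = 4.20556e-09
Step 4: W = sqrt(4.20556e-09) = 6.485e-05 cm = 0.6485 um

0.6485


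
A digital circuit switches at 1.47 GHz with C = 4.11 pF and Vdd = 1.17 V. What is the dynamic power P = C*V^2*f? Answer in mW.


Step 1: V^2 = 1.17^2 = 1.3689 V^2
Step 2: P = C*V^2*f = 4.11e-12 F * 1.3689 * 1.47e9 Hz
Step 3: P = 8.27048313e-03 W
Step 4: P = 8.27 mW

8.27


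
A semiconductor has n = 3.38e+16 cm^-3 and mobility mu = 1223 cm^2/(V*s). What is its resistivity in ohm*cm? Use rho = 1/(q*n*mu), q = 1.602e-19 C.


Step 1: sigma = q * n * mu = 1.602e-19 * 3.38e+16 * 1223 = 6.62225e+00 S/cm
Step 2: rho = 1 / sigma = 1 / 6.62225e+00 = 0.151 ohm*cm

0.151


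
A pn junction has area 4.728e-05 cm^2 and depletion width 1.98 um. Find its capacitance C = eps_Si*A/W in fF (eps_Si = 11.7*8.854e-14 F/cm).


Step 1: eps_Si = 11.7 * 8.854e-14 = 1.035918e-12 F/cm
Step 2: W in cm = 1.98 * 1e-4 = 1.98e-04 cm
Step 3: C = 1.035918e-12 * 4.728e-05 / 1.98e-04 = 2.473647e-13 F
Step 4: C = 247.36 fF

247.36


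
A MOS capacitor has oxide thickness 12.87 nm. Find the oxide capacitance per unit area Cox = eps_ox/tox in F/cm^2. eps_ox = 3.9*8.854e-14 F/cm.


Step 1: eps_ox = 3.9 * 8.854e-14 = 3.45306e-13 F/cm
Step 2: tox in cm = 12.87 nm * 1e-7 = 1.2870e-06 cm
Step 3: Cox = 3.45306e-13 / 1.2870e-06 = 2.68e-07 F/cm^2

2.68e-07


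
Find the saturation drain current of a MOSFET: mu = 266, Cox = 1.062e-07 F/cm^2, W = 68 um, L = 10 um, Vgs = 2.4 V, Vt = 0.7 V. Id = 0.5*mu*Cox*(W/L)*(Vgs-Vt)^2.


Step 1: Overdrive voltage Vov = Vgs - Vt = 2.4 - 0.7 = 1.7 V
Step 2: W/L = 68/10 = 6.8
Step 3: Id = 0.5 * 266 * 1.062e-07 * 6.8 * 1.7^2
Step 4: Id = 2.78e-04 A

2.78e-04


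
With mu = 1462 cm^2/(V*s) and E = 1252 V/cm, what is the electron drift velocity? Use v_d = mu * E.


Step 1: v_d = mu * E
Step 2: v_d = 1462 * 1252 = 1830424
Step 3: v_d = 1.83e+06 cm/s

1.83e+06


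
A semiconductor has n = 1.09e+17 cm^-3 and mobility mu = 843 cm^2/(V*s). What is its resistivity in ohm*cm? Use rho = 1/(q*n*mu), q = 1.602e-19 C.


Step 1: sigma = q * n * mu = 1.602e-19 * 1.09e+17 * 843 = 1.47203e+01 S/cm
Step 2: rho = 1 / sigma = 1 / 1.47203e+01 = 0.06793 ohm*cm

0.06793


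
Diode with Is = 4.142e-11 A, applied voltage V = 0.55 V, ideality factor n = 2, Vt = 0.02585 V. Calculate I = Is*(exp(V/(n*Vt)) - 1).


Step 1: V/(n*Vt) = 0.55/(2*0.02585) = 10.6383
Step 2: exp(10.6383) = 4.1702e+04
Step 3: I = 4.142e-11 * (4.1702e+04 - 1) = 1.73e-06 A

1.73e-06


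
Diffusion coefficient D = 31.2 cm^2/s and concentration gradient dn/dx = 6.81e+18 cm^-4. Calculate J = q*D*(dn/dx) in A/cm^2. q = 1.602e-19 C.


Step 1: J = q * D * (dn/dx)
Step 2: J = 1.602e-19 * 31.2 * 6.81e+18
Step 3: J = 3.40e+01 A/cm^2

3.40e+01


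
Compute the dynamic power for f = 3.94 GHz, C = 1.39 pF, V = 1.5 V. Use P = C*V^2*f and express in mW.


Step 1: V^2 = 1.5^2 = 2.25 V^2
Step 2: P = C*V^2*f = 1.39e-12 F * 2.25 * 3.94e9 Hz
Step 3: P = 1.232235e-02 W
Step 4: P = 12.322 mW

12.322


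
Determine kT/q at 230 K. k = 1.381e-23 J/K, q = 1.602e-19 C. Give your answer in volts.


Step 1: kT = 1.381e-23 * 230 = 3.1763e-21 J
Step 2: Vt = kT/q = 3.1763e-21 / 1.602e-19
Step 3: Vt = 0.01983 V

0.01983


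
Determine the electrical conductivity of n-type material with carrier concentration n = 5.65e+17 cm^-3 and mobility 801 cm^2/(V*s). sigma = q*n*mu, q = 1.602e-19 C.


Step 1: sigma = q * n * mu
Step 2: sigma = 1.602e-19 * 5.65e+17 * 801
Step 3: sigma = 7.250e+01 S/cm

7.250e+01


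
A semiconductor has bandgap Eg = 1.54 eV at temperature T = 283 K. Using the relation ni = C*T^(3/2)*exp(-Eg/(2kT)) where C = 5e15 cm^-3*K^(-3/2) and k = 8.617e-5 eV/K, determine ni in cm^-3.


Step 1: Compute kT = 8.617e-5 * 283 = 0.02438611 eV
Step 2: Exponent = -Eg/(2kT) = -1.54/(2*0.02438611) = -31.57535
Step 3: T^(3/2) = 283^1.5 = 4760.80
Step 4: ni = 5e15 * 4760.80 * exp(-31.57535) = 4.61e+05 cm^-3

4.61e+05


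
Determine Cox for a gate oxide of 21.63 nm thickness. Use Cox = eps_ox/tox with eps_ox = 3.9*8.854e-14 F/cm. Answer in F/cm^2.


Step 1: eps_ox = 3.9 * 8.854e-14 = 3.45306e-13 F/cm
Step 2: tox in cm = 21.63 nm * 1e-7 = 2.1630e-06 cm
Step 3: Cox = 3.45306e-13 / 2.1630e-06 = 1.60e-07 F/cm^2

1.60e-07


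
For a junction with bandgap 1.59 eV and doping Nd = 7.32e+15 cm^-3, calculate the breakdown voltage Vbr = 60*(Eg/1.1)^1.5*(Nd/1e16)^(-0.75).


Step 1: Eg/1.1 = 1.59/1.1 = 1.445455
Step 2: (Eg/1.1)^1.5 = 1.445455^1.5 = 1.737828
Step 3: (Nd/1e16)^(-0.75) = (0.732)^(-0.75) = 1.263621
Step 4: Vbr = 60 * 1.737828 * 1.263621 = 131.8 V

131.8


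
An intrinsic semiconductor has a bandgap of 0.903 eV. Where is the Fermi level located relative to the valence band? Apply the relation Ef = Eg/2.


Step 1: For an intrinsic semiconductor, the Fermi level sits at midgap.
Step 2: Ef = Eg / 2 = 0.903 / 2 = 0.4515 eV

0.4515


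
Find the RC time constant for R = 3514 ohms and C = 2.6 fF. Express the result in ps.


Step 1: tau = R * C
Step 2: tau = 3514 * 2.6 fF = 3514 * 2.6e-15 F
Step 3: tau = 9.1364e-12 s = 9.1364 ps

9.1364


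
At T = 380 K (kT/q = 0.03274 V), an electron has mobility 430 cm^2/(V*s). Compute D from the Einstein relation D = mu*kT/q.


Step 1: D = mu * (kT/q)
Step 2: D = 430 * 0.03274
Step 3: D = 14.08 cm^2/s

14.08


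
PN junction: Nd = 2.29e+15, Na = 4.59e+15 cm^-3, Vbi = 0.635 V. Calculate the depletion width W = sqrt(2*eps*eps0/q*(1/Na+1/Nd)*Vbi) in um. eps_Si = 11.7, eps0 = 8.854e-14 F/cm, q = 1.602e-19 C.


Step 1: 1/Na + 1/Nd = 1/4.59e+15 + 1/2.29e+15 = 6.54546e-16
Step 2: 2*eps*eps0/q = 2*11.7*8.854e-14/1.602e-19 = 1.293281e+07
Step 3: W^2 = 1.293281e+07 * 6.54546e-16 * 0.635 = 5.37535e-09
Step 4: W = sqrt(5.37535e-09) = 7.332e-05 cm = 0.7332 um

0.7332


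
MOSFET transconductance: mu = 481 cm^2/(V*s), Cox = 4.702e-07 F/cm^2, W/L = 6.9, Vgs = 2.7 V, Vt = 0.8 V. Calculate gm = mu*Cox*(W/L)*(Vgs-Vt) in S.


Step 1: Vov = Vgs - Vt = 2.7 - 0.8 = 1.9 V
Step 2: gm = mu * Cox * (W/L) * Vov
Step 3: gm = 481 * 4.702e-07 * 6.9 * 1.9 = 2.97e-03 S

2.97e-03


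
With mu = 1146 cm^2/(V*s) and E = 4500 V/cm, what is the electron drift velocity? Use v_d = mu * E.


Step 1: v_d = mu * E
Step 2: v_d = 1146 * 4500 = 5157000
Step 3: v_d = 5.16e+06 cm/s

5.16e+06


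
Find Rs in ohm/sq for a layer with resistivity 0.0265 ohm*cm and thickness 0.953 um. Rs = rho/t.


Step 1: Convert thickness to cm: t = 0.953 um = 9.5300e-05 cm
Step 2: Rs = rho / t = 0.0265 / 9.5300e-05
Step 3: Rs = 278.1 ohm/sq

278.1


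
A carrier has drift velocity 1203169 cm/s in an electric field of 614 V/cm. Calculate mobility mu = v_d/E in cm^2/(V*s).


Step 1: mu = v_d / E
Step 2: mu = 1203169 / 614
Step 3: mu = 1959.56 cm^2/(V*s)

1959.56


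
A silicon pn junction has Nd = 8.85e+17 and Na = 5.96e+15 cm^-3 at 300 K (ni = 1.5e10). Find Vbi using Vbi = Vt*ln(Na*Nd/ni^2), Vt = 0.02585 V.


Step 1: Compute Na*Nd/ni^2 = 5.96e+15 * 8.85e+17 / (1.5e10)^2 = 2.3443e+13
Step 2: ln(2.3443e+13) = 30.7856
Step 3: Vbi = 0.02585 * 30.7856 = 0.796 V

0.796


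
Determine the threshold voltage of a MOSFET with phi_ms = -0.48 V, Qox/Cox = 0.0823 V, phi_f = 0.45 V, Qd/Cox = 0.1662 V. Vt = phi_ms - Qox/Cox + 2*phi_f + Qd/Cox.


Step 1: Vt = phi_ms - Qox/Cox + 2*phi_f + Qd/Cox
Step 2: Vt = -0.48 - 0.0823 + 2*0.45 + 0.1662
Step 3: Vt = -0.48 - 0.0823 + 0.9 + 0.1662
Step 4: Vt = 0.5039 V

0.5039


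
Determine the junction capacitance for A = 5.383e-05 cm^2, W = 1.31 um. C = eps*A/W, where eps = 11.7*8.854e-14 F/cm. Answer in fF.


Step 1: eps_Si = 11.7 * 8.854e-14 = 1.035918e-12 F/cm
Step 2: W in cm = 1.31 * 1e-4 = 1.31e-04 cm
Step 3: C = 1.035918e-12 * 5.383e-05 / 1.31e-04 = 4.256753e-13 F
Step 4: C = 425.68 fF

425.68


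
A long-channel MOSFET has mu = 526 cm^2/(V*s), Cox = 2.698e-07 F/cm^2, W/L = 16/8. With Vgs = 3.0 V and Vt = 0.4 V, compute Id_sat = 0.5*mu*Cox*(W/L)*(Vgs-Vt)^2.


Step 1: Overdrive voltage Vov = Vgs - Vt = 3.0 - 0.4 = 2.6 V
Step 2: W/L = 16/8 = 2
Step 3: Id = 0.5 * 526 * 2.698e-07 * 2 * 2.6^2
Step 4: Id = 9.59e-04 A

9.59e-04


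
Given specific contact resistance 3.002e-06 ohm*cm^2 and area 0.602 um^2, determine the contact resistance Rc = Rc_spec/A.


Step 1: Convert area to cm^2: 0.602 um^2 = 6.0200e-09 cm^2
Step 2: Rc = Rc_spec / A = 3.002e-06 / 6.0200e-09
Step 3: Rc = 4.99e+02 ohms

4.99e+02


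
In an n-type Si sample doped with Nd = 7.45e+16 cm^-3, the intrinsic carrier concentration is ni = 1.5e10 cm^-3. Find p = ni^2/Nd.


Step 1: Since Nd >> ni, n ≈ Nd = 7.45e+16 cm^-3
Step 2: p = ni^2 / n = (1.5e10)^2 / 7.45e+16
Step 3: p = 2.25e20 / 7.45e+16 = 3.02e+03 cm^-3

3.02e+03


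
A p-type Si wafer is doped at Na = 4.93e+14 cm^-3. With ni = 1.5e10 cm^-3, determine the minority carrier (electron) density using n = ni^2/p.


Step 1: Majority hole concentration p ≈ Na = 4.93e+14 cm^-3
Step 2: n = ni^2 / Na = (1.5e10)^2 / 4.93e+14
Step 3: n = 4.56e+05 cm^-3

4.56e+05


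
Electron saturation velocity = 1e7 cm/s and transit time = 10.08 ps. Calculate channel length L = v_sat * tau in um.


Step 1: tau in seconds = 10.08 ps * 1e-12 = 1.0080e-11 s
Step 2: L = v_sat * tau = 1e7 * 1.0080e-11 = 1.0080e-04 cm
Step 3: L in um = 1.0080e-04 * 1e4 = 1.008 um

1.008


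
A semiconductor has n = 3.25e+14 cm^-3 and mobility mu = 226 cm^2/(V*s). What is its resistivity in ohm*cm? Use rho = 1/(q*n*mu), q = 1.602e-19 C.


Step 1: sigma = q * n * mu = 1.602e-19 * 3.25e+14 * 226 = 1.17667e-02 S/cm
Step 2: rho = 1 / sigma = 1 / 1.17667e-02 = 84.99 ohm*cm

84.99


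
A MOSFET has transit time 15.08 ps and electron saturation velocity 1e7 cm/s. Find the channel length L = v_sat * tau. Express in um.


Step 1: tau in seconds = 15.08 ps * 1e-12 = 1.5080e-11 s
Step 2: L = v_sat * tau = 1e7 * 1.5080e-11 = 1.5080e-04 cm
Step 3: L in um = 1.5080e-04 * 1e4 = 1.508 um

1.508


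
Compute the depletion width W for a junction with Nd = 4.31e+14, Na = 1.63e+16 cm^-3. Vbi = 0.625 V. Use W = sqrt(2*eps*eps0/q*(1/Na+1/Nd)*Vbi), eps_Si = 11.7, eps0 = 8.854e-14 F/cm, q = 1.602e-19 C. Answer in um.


Step 1: 1/Na + 1/Nd = 1/1.63e+16 + 1/4.31e+14 = 2.38154e-15
Step 2: 2*eps*eps0/q = 2*11.7*8.854e-14/1.602e-19 = 1.293281e+07
Step 3: W^2 = 1.293281e+07 * 2.38154e-15 * 0.625 = 1.92500e-08
Step 4: W = sqrt(1.92500e-08) = 1.387e-04 cm = 1.387 um

1.387


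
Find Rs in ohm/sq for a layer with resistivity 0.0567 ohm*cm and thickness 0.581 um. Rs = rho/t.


Step 1: Convert thickness to cm: t = 0.581 um = 5.8100e-05 cm
Step 2: Rs = rho / t = 0.0567 / 5.8100e-05
Step 3: Rs = 975.9 ohm/sq

975.9


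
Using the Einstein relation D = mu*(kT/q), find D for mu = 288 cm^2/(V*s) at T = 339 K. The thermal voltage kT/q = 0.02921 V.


Step 1: D = mu * (kT/q)
Step 2: D = 288 * 0.02921
Step 3: D = 8.41 cm^2/s

8.41


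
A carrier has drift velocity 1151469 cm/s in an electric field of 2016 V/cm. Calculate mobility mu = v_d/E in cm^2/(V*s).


Step 1: mu = v_d / E
Step 2: mu = 1151469 / 2016
Step 3: mu = 571.17 cm^2/(V*s)

571.17


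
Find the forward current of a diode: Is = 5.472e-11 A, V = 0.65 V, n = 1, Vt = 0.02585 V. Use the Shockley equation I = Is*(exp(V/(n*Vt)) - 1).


Step 1: V/(n*Vt) = 0.65/(1*0.02585) = 25.1451
Step 2: exp(25.1451) = 8.3249e+10
Step 3: I = 5.472e-11 * (8.3249e+10 - 1) = 4.56e+00 A

4.56e+00


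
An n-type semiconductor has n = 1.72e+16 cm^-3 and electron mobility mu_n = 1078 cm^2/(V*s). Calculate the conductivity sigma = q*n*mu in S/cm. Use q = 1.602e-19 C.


Step 1: sigma = q * n * mu
Step 2: sigma = 1.602e-19 * 1.72e+16 * 1078
Step 3: sigma = 2.970e+00 S/cm

2.970e+00


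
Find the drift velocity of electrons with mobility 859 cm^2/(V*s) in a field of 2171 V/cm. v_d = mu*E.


Step 1: v_d = mu * E
Step 2: v_d = 859 * 2171 = 1864889
Step 3: v_d = 1.86e+06 cm/s

1.86e+06


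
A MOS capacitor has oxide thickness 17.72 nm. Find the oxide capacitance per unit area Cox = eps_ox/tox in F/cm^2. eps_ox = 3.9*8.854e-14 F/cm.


Step 1: eps_ox = 3.9 * 8.854e-14 = 3.45306e-13 F/cm
Step 2: tox in cm = 17.72 nm * 1e-7 = 1.7720e-06 cm
Step 3: Cox = 3.45306e-13 / 1.7720e-06 = 1.95e-07 F/cm^2

1.95e-07


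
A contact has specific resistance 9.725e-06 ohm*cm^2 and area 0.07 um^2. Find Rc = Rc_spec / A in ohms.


Step 1: Convert area to cm^2: 0.07 um^2 = 7.0000e-10 cm^2
Step 2: Rc = Rc_spec / A = 9.725e-06 / 7.0000e-10
Step 3: Rc = 1.39e+04 ohms

1.39e+04


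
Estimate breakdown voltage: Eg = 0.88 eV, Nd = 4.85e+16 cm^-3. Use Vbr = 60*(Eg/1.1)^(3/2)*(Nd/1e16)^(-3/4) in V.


Step 1: Eg/1.1 = 0.88/1.1 = 0.800000
Step 2: (Eg/1.1)^1.5 = 0.800000^1.5 = 0.715542
Step 3: (Nd/1e16)^(-0.75) = (4.85)^(-0.75) = 0.305980
Step 4: Vbr = 60 * 0.715542 * 0.305980 = 13.1 V

13.1


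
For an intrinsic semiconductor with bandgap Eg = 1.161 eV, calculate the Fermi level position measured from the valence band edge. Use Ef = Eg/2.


Step 1: For an intrinsic semiconductor, the Fermi level sits at midgap.
Step 2: Ef = Eg / 2 = 1.161 / 2 = 0.5805 eV

0.5805


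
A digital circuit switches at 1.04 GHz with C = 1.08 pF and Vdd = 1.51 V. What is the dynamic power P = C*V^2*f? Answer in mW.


Step 1: V^2 = 1.51^2 = 2.2801 V^2
Step 2: P = C*V^2*f = 1.08e-12 F * 2.2801 * 1.04e9 Hz
Step 3: P = 2.56100832e-03 W
Step 4: P = 2.561 mW

2.561


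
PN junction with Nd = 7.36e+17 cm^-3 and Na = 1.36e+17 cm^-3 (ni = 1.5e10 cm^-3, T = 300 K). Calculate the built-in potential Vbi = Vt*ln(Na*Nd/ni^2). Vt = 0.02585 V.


Step 1: Compute Na*Nd/ni^2 = 1.36e+17 * 7.36e+17 / (1.5e10)^2 = 4.4487e+14
Step 2: ln(4.4487e+14) = 33.7288
Step 3: Vbi = 0.02585 * 33.7288 = 0.872 V

0.872


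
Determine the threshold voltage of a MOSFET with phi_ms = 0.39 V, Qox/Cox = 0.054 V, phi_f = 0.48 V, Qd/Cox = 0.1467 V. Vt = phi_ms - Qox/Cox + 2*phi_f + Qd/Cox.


Step 1: Vt = phi_ms - Qox/Cox + 2*phi_f + Qd/Cox
Step 2: Vt = 0.39 - 0.054 + 2*0.48 + 0.1467
Step 3: Vt = 0.39 - 0.054 + 0.96 + 0.1467
Step 4: Vt = 1.4427 V

1.4427


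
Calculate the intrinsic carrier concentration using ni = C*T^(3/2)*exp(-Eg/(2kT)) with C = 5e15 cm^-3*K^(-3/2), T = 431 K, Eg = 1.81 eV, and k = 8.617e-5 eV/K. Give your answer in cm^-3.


Step 1: Compute kT = 8.617e-5 * 431 = 0.03713927 eV
Step 2: Exponent = -Eg/(2kT) = -1.81/(2*0.03713927) = -24.36774
Step 3: T^(3/2) = 431^1.5 = 8947.79
Step 4: ni = 5e15 * 8947.79 * exp(-24.36774) = 1.17e+09 cm^-3

1.17e+09


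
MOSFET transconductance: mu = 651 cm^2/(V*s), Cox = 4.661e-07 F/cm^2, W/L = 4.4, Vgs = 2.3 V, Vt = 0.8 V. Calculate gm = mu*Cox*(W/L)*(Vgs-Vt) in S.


Step 1: Vov = Vgs - Vt = 2.3 - 0.8 = 1.5 V
Step 2: gm = mu * Cox * (W/L) * Vov
Step 3: gm = 651 * 4.661e-07 * 4.4 * 1.5 = 2.00e-03 S

2.00e-03


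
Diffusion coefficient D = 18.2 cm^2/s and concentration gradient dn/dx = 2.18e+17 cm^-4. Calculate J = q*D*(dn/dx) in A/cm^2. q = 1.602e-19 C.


Step 1: J = q * D * (dn/dx)
Step 2: J = 1.602e-19 * 18.2 * 2.18e+17
Step 3: J = 6.36e-01 A/cm^2

6.36e-01


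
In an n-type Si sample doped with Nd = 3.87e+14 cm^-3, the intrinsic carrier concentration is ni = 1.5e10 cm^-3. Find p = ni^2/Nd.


Step 1: Since Nd >> ni, n ≈ Nd = 3.87e+14 cm^-3
Step 2: p = ni^2 / n = (1.5e10)^2 / 3.87e+14
Step 3: p = 2.25e20 / 3.87e+14 = 5.81e+05 cm^-3

5.81e+05


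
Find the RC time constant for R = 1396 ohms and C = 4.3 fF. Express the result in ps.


Step 1: tau = R * C
Step 2: tau = 1396 * 4.3 fF = 1396 * 4.3e-15 F
Step 3: tau = 6.0028e-12 s = 6.0028 ps

6.0028


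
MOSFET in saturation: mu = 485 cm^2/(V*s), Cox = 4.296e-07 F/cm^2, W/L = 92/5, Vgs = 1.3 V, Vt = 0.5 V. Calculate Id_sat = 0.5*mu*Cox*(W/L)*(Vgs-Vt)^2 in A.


Step 1: Overdrive voltage Vov = Vgs - Vt = 1.3 - 0.5 = 0.8 V
Step 2: W/L = 92/5 = 18.4
Step 3: Id = 0.5 * 485 * 4.296e-07 * 18.4 * 0.8^2
Step 4: Id = 1.23e-03 A

1.23e-03


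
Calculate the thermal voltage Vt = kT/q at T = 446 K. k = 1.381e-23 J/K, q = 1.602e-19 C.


Step 1: kT = 1.381e-23 * 446 = 6.15926e-21 J
Step 2: Vt = kT/q = 6.15926e-21 / 1.602e-19
Step 3: Vt = 0.03845 V

0.03845


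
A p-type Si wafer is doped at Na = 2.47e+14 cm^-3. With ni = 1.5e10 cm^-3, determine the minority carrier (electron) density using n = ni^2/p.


Step 1: Majority hole concentration p ≈ Na = 2.47e+14 cm^-3
Step 2: n = ni^2 / Na = (1.5e10)^2 / 2.47e+14
Step 3: n = 9.11e+05 cm^-3

9.11e+05


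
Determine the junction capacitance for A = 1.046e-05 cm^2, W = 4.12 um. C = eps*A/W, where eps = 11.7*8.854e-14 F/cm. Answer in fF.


Step 1: eps_Si = 11.7 * 8.854e-14 = 1.035918e-12 F/cm
Step 2: W in cm = 4.12 * 1e-4 = 4.12e-04 cm
Step 3: C = 1.035918e-12 * 1.046e-05 / 4.12e-04 = 2.630025e-14 F
Step 4: C = 26.3 fF

26.3


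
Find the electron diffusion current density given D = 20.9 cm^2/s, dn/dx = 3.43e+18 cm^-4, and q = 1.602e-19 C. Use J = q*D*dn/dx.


Step 1: J = q * D * (dn/dx)
Step 2: J = 1.602e-19 * 20.9 * 3.43e+18
Step 3: J = 1.15e+01 A/cm^2

1.15e+01


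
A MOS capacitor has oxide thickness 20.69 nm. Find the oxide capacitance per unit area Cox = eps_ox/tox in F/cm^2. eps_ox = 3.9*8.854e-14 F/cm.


Step 1: eps_ox = 3.9 * 8.854e-14 = 3.45306e-13 F/cm
Step 2: tox in cm = 20.69 nm * 1e-7 = 2.0690e-06 cm
Step 3: Cox = 3.45306e-13 / 2.0690e-06 = 1.67e-07 F/cm^2

1.67e-07


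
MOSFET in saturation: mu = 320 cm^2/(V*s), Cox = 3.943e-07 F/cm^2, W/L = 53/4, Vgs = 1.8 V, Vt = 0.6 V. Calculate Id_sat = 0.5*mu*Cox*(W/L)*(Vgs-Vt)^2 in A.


Step 1: Overdrive voltage Vov = Vgs - Vt = 1.8 - 0.6 = 1.2 V
Step 2: W/L = 53/4 = 13.25
Step 3: Id = 0.5 * 320 * 3.943e-07 * 13.25 * 1.2^2
Step 4: Id = 1.20e-03 A

1.20e-03


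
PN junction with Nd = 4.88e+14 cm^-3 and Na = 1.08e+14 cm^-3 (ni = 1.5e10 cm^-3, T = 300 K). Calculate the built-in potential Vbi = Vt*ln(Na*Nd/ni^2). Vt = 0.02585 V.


Step 1: Compute Na*Nd/ni^2 = 1.08e+14 * 4.88e+14 / (1.5e10)^2 = 2.3424e+08
Step 2: ln(2.3424e+08) = 19.2719
Step 3: Vbi = 0.02585 * 19.2719 = 0.498 V

0.498


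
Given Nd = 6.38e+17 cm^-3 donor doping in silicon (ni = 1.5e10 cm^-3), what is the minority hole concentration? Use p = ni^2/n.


Step 1: Since Nd >> ni, n ≈ Nd = 6.38e+17 cm^-3
Step 2: p = ni^2 / n = (1.5e10)^2 / 6.38e+17
Step 3: p = 2.25e20 / 6.38e+17 = 3.53e+02 cm^-3

3.53e+02


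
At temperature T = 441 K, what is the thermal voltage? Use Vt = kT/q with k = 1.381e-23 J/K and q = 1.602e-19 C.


Step 1: kT = 1.381e-23 * 441 = 6.09021e-21 J
Step 2: Vt = kT/q = 6.09021e-21 / 1.602e-19
Step 3: Vt = 0.03802 V

0.03802


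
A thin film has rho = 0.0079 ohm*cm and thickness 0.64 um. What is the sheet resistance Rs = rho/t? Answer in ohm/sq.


Step 1: Convert thickness to cm: t = 0.64 um = 6.4000e-05 cm
Step 2: Rs = rho / t = 0.0079 / 6.4000e-05
Step 3: Rs = 123.4 ohm/sq

123.4


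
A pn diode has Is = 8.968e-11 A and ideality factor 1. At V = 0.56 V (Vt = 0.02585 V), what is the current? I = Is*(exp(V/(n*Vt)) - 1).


Step 1: V/(n*Vt) = 0.56/(1*0.02585) = 21.6634
Step 2: exp(21.6634) = 2.5603e+09
Step 3: I = 8.968e-11 * (2.5603e+09 - 1) = 2.30e-01 A

2.30e-01


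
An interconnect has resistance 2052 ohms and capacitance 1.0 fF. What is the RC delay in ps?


Step 1: tau = R * C
Step 2: tau = 2052 * 1.0 fF = 2052 * 1.0e-15 F
Step 3: tau = 2.052e-12 s = 2.052 ps

2.052


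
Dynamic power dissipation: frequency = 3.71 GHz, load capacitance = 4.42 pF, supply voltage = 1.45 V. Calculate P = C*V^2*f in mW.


Step 1: V^2 = 1.45^2 = 2.1025 V^2
Step 2: P = C*V^2*f = 4.42e-12 F * 2.1025 * 3.71e9 Hz
Step 3: P = 3.44772155e-02 W
Step 4: P = 34.477 mW

34.477


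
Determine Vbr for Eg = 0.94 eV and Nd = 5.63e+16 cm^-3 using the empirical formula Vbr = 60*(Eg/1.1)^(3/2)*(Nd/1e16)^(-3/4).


Step 1: Eg/1.1 = 0.94/1.1 = 0.854545
Step 2: (Eg/1.1)^1.5 = 0.854545^1.5 = 0.789955
Step 3: (Nd/1e16)^(-0.75) = (5.63)^(-0.75) = 0.273602
Step 4: Vbr = 60 * 0.789955 * 0.273602 = 13.0 V

13.0


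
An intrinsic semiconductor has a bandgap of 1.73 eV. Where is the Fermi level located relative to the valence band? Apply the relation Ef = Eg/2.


Step 1: For an intrinsic semiconductor, the Fermi level sits at midgap.
Step 2: Ef = Eg / 2 = 1.73 / 2 = 0.865 eV

0.865


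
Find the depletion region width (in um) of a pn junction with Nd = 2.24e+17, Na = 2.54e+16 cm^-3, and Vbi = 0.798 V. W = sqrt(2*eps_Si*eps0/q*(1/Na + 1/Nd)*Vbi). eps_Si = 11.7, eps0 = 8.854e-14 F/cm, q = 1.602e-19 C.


Step 1: 1/Na + 1/Nd = 1/2.54e+16 + 1/2.24e+17 = 4.38344e-17
Step 2: 2*eps*eps0/q = 2*11.7*8.854e-14/1.602e-19 = 1.293281e+07
Step 3: W^2 = 1.293281e+07 * 4.38344e-17 * 0.798 = 4.52388e-10
Step 4: W = sqrt(4.52388e-10) = 2.127e-05 cm = 0.2127 um

0.2127


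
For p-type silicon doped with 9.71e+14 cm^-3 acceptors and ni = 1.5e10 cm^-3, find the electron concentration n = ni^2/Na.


Step 1: Majority hole concentration p ≈ Na = 9.71e+14 cm^-3
Step 2: n = ni^2 / Na = (1.5e10)^2 / 9.71e+14
Step 3: n = 2.32e+05 cm^-3

2.32e+05


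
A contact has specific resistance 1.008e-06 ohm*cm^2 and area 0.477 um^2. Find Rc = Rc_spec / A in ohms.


Step 1: Convert area to cm^2: 0.477 um^2 = 4.7700e-09 cm^2
Step 2: Rc = Rc_spec / A = 1.008e-06 / 4.7700e-09
Step 3: Rc = 2.11e+02 ohms

2.11e+02


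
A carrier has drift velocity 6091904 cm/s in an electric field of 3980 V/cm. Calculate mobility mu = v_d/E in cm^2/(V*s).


Step 1: mu = v_d / E
Step 2: mu = 6091904 / 3980
Step 3: mu = 1530.63 cm^2/(V*s)

1530.63


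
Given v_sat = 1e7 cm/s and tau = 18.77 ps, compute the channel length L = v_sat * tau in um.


Step 1: tau in seconds = 18.77 ps * 1e-12 = 1.8770e-11 s
Step 2: L = v_sat * tau = 1e7 * 1.8770e-11 = 1.8770e-04 cm
Step 3: L in um = 1.8770e-04 * 1e4 = 1.877 um

1.877


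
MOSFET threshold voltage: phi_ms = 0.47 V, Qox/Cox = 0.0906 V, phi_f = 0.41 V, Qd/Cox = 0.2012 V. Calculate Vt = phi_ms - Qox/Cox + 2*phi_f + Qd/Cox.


Step 1: Vt = phi_ms - Qox/Cox + 2*phi_f + Qd/Cox
Step 2: Vt = 0.47 - 0.0906 + 2*0.41 + 0.2012
Step 3: Vt = 0.47 - 0.0906 + 0.82 + 0.2012
Step 4: Vt = 1.4006 V

1.4006


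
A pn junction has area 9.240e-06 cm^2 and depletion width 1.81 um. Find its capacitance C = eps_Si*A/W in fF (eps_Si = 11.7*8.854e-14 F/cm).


Step 1: eps_Si = 11.7 * 8.854e-14 = 1.035918e-12 F/cm
Step 2: W in cm = 1.81 * 1e-4 = 1.81e-04 cm
Step 3: C = 1.035918e-12 * 9.240e-06 / 1.81e-04 = 5.288333e-14 F
Step 4: C = 52.88 fF

52.88


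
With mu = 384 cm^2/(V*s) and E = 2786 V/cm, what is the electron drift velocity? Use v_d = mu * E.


Step 1: v_d = mu * E
Step 2: v_d = 384 * 2786 = 1069824
Step 3: v_d = 1.07e+06 cm/s

1.07e+06


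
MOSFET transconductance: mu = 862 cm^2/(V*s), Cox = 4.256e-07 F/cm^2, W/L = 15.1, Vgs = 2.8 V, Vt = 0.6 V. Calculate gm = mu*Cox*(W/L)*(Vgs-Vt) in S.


Step 1: Vov = Vgs - Vt = 2.8 - 0.6 = 2.2 V
Step 2: gm = mu * Cox * (W/L) * Vov
Step 3: gm = 862 * 4.256e-07 * 15.1 * 2.2 = 1.22e-02 S

1.22e-02


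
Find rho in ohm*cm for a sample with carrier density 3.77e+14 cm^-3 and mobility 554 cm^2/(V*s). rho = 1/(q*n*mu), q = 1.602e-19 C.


Step 1: sigma = q * n * mu = 1.602e-19 * 3.77e+14 * 554 = 3.34591e-02 S/cm
Step 2: rho = 1 / sigma = 1 / 3.34591e-02 = 29.89 ohm*cm

29.89


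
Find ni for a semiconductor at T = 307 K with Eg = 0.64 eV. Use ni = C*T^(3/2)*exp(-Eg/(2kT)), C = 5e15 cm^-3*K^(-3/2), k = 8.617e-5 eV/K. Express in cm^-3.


Step 1: Compute kT = 8.617e-5 * 307 = 0.02645419 eV
Step 2: Exponent = -Eg/(2kT) = -0.64/(2*0.02645419) = -12.09638
Step 3: T^(3/2) = 307^1.5 = 5379.07
Step 4: ni = 5e15 * 5379.07 * exp(-12.09638) = 1.50e+14 cm^-3

1.50e+14


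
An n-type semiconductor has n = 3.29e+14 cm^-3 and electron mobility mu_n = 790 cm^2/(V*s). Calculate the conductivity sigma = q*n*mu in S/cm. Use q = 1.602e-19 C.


Step 1: sigma = q * n * mu
Step 2: sigma = 1.602e-19 * 3.29e+14 * 790
Step 3: sigma = 4.164e-02 S/cm

4.164e-02


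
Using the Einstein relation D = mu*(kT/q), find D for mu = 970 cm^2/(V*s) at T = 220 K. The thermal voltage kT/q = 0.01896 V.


Step 1: D = mu * (kT/q)
Step 2: D = 970 * 0.01896
Step 3: D = 18.39 cm^2/s

18.39


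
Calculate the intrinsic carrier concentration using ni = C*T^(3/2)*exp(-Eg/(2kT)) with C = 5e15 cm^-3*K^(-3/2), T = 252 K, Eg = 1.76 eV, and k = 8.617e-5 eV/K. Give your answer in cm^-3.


Step 1: Compute kT = 8.617e-5 * 252 = 0.02171484 eV
Step 2: Exponent = -Eg/(2kT) = -1.76/(2*0.02171484) = -40.52528
Step 3: T^(3/2) = 252^1.5 = 4000.38
Step 4: ni = 5e15 * 4000.38 * exp(-40.52528) = 5.03e+01 cm^-3

5.03e+01


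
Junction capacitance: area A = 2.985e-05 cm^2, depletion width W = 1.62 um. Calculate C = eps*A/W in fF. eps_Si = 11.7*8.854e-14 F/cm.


Step 1: eps_Si = 11.7 * 8.854e-14 = 1.035918e-12 F/cm
Step 2: W in cm = 1.62 * 1e-4 = 1.62e-04 cm
Step 3: C = 1.035918e-12 * 2.985e-05 / 1.62e-04 = 1.908775e-13 F
Step 4: C = 190.88 fF

190.88


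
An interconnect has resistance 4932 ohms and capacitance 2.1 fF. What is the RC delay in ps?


Step 1: tau = R * C
Step 2: tau = 4932 * 2.1 fF = 4932 * 2.1e-15 F
Step 3: tau = 1.03572e-11 s = 10.3572 ps

10.3572


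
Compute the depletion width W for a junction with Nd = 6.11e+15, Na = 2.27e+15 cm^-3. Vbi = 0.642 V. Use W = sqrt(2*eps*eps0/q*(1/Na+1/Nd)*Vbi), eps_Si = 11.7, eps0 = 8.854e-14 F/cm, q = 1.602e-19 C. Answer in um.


Step 1: 1/Na + 1/Nd = 1/2.27e+15 + 1/6.11e+15 = 6.04195e-16
Step 2: 2*eps*eps0/q = 2*11.7*8.854e-14/1.602e-19 = 1.293281e+07
Step 3: W^2 = 1.293281e+07 * 6.04195e-16 * 0.642 = 5.01655e-09
Step 4: W = sqrt(5.01655e-09) = 7.083e-05 cm = 0.7083 um

0.7083


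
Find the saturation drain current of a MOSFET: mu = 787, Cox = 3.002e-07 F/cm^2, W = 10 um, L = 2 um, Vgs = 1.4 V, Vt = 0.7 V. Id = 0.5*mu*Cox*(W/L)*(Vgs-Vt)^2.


Step 1: Overdrive voltage Vov = Vgs - Vt = 1.4 - 0.7 = 0.7 V
Step 2: W/L = 10/2 = 5
Step 3: Id = 0.5 * 787 * 3.002e-07 * 5 * 0.7^2
Step 4: Id = 2.89e-04 A

2.89e-04


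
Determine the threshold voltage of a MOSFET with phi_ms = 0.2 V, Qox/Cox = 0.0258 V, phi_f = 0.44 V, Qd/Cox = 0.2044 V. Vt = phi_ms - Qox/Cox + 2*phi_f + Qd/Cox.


Step 1: Vt = phi_ms - Qox/Cox + 2*phi_f + Qd/Cox
Step 2: Vt = 0.2 - 0.0258 + 2*0.44 + 0.2044
Step 3: Vt = 0.2 - 0.0258 + 0.88 + 0.2044
Step 4: Vt = 1.2586 V

1.2586


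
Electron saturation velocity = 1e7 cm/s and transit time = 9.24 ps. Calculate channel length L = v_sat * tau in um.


Step 1: tau in seconds = 9.24 ps * 1e-12 = 9.2400e-12 s
Step 2: L = v_sat * tau = 1e7 * 9.2400e-12 = 9.2400e-05 cm
Step 3: L in um = 9.2400e-05 * 1e4 = 0.924 um

0.924


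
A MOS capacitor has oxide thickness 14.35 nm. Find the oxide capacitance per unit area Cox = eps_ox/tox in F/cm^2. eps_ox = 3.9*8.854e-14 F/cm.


Step 1: eps_ox = 3.9 * 8.854e-14 = 3.45306e-13 F/cm
Step 2: tox in cm = 14.35 nm * 1e-7 = 1.4350e-06 cm
Step 3: Cox = 3.45306e-13 / 1.4350e-06 = 2.41e-07 F/cm^2

2.41e-07


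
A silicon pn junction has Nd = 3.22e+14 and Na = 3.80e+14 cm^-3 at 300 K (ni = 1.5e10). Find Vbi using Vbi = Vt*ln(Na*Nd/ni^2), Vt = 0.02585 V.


Step 1: Compute Na*Nd/ni^2 = 3.80e+14 * 3.22e+14 / (1.5e10)^2 = 5.4382e+08
Step 2: ln(5.4382e+08) = 20.1141
Step 3: Vbi = 0.02585 * 20.1141 = 0.52 V

0.52


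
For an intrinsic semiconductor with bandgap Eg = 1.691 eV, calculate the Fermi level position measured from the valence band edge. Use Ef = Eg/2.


Step 1: For an intrinsic semiconductor, the Fermi level sits at midgap.
Step 2: Ef = Eg / 2 = 1.691 / 2 = 0.8455 eV

0.8455


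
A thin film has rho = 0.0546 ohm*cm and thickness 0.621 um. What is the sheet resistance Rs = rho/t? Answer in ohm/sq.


Step 1: Convert thickness to cm: t = 0.621 um = 6.2100e-05 cm
Step 2: Rs = rho / t = 0.0546 / 6.2100e-05
Step 3: Rs = 879.2 ohm/sq

879.2


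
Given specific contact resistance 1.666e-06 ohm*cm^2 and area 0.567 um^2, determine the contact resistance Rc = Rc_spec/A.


Step 1: Convert area to cm^2: 0.567 um^2 = 5.6700e-09 cm^2
Step 2: Rc = Rc_spec / A = 1.666e-06 / 5.6700e-09
Step 3: Rc = 2.94e+02 ohms

2.94e+02


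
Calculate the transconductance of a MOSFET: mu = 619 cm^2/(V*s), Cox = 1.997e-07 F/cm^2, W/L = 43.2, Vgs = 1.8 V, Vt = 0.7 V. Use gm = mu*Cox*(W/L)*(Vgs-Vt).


Step 1: Vov = Vgs - Vt = 1.8 - 0.7 = 1.1 V
Step 2: gm = mu * Cox * (W/L) * Vov
Step 3: gm = 619 * 1.997e-07 * 43.2 * 1.1 = 5.87e-03 S

5.87e-03


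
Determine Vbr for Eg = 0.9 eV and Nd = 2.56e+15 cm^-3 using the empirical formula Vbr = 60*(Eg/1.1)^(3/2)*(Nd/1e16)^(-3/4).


Step 1: Eg/1.1 = 0.9/1.1 = 0.818182
Step 2: (Eg/1.1)^1.5 = 0.818182^1.5 = 0.740074
Step 3: (Nd/1e16)^(-0.75) = (0.256)^(-0.75) = 2.778562
Step 4: Vbr = 60 * 0.740074 * 2.778562 = 123.4 V

123.4


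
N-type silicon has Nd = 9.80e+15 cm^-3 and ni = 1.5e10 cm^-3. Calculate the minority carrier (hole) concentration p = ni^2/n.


Step 1: Since Nd >> ni, n ≈ Nd = 9.80e+15 cm^-3
Step 2: p = ni^2 / n = (1.5e10)^2 / 9.80e+15
Step 3: p = 2.25e20 / 9.80e+15 = 2.30e+04 cm^-3

2.30e+04


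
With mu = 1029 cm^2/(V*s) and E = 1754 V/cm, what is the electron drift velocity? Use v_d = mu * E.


Step 1: v_d = mu * E
Step 2: v_d = 1029 * 1754 = 1804866
Step 3: v_d = 1.80e+06 cm/s

1.80e+06


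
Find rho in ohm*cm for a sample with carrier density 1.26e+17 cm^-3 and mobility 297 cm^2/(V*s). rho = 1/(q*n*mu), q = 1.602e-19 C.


Step 1: sigma = q * n * mu = 1.602e-19 * 1.26e+17 * 297 = 5.99500e+00 S/cm
Step 2: rho = 1 / sigma = 1 / 5.99500e+00 = 0.1668 ohm*cm

0.1668


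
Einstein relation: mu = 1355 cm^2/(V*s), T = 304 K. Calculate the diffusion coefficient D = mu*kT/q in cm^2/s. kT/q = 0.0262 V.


Step 1: D = mu * (kT/q)
Step 2: D = 1355 * 0.0262
Step 3: D = 35.5 cm^2/s

35.5


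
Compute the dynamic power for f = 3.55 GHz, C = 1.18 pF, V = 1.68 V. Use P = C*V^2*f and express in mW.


Step 1: V^2 = 1.68^2 = 2.8224 V^2
Step 2: P = C*V^2*f = 1.18e-12 F * 2.8224 * 3.55e9 Hz
Step 3: P = 1.18230336e-02 W
Step 4: P = 11.823 mW

11.823


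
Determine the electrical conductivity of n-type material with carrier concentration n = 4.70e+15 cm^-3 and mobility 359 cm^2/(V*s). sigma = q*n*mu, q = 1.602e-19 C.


Step 1: sigma = q * n * mu
Step 2: sigma = 1.602e-19 * 4.70e+15 * 359
Step 3: sigma = 2.703e-01 S/cm

2.703e-01


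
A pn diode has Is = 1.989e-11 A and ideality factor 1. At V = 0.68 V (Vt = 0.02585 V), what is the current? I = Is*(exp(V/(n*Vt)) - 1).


Step 1: V/(n*Vt) = 0.68/(1*0.02585) = 26.3056
Step 2: exp(26.3056) = 2.6569e+11
Step 3: I = 1.989e-11 * (2.6569e+11 - 1) = 5.28e+00 A

5.28e+00


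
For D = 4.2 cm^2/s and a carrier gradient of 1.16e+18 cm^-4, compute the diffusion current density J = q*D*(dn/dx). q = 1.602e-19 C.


Step 1: J = q * D * (dn/dx)
Step 2: J = 1.602e-19 * 4.2 * 1.16e+18
Step 3: J = 7.80e-01 A/cm^2

7.80e-01


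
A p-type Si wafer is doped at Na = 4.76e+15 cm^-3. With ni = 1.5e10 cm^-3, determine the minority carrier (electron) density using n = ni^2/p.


Step 1: Majority hole concentration p ≈ Na = 4.76e+15 cm^-3
Step 2: n = ni^2 / Na = (1.5e10)^2 / 4.76e+15
Step 3: n = 4.73e+04 cm^-3

4.73e+04


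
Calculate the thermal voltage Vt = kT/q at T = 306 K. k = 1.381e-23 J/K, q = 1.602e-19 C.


Step 1: kT = 1.381e-23 * 306 = 4.22586e-21 J
Step 2: Vt = kT/q = 4.22586e-21 / 1.602e-19
Step 3: Vt = 0.02638 V

0.02638


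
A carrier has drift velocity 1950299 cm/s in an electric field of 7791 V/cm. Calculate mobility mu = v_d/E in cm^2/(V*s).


Step 1: mu = v_d / E
Step 2: mu = 1950299 / 7791
Step 3: mu = 250.33 cm^2/(V*s)

250.33


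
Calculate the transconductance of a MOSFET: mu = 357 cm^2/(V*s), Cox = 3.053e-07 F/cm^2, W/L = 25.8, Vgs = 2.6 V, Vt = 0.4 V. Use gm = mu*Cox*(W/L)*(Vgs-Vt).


Step 1: Vov = Vgs - Vt = 2.6 - 0.4 = 2.2 V
Step 2: gm = mu * Cox * (W/L) * Vov
Step 3: gm = 357 * 3.053e-07 * 25.8 * 2.2 = 6.19e-03 S

6.19e-03


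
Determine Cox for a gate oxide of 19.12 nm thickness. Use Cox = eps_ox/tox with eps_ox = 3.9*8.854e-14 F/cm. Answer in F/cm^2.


Step 1: eps_ox = 3.9 * 8.854e-14 = 3.45306e-13 F/cm
Step 2: tox in cm = 19.12 nm * 1e-7 = 1.9120e-06 cm
Step 3: Cox = 3.45306e-13 / 1.9120e-06 = 1.81e-07 F/cm^2

1.81e-07


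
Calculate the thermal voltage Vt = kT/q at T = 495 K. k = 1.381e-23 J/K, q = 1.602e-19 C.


Step 1: kT = 1.381e-23 * 495 = 6.83595e-21 J
Step 2: Vt = kT/q = 6.83595e-21 / 1.602e-19
Step 3: Vt = 0.04267 V

0.04267


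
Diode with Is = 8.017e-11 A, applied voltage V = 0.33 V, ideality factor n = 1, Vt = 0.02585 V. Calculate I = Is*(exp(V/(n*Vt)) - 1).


Step 1: V/(n*Vt) = 0.33/(1*0.02585) = 12.7660
Step 2: exp(12.7660) = 3.5011e+05
Step 3: I = 8.017e-11 * (3.5011e+05 - 1) = 2.81e-05 A

2.81e-05


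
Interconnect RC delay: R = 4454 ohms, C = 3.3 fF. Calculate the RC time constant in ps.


Step 1: tau = R * C
Step 2: tau = 4454 * 3.3 fF = 4454 * 3.3e-15 F
Step 3: tau = 1.46982e-11 s = 14.6982 ps

14.6982


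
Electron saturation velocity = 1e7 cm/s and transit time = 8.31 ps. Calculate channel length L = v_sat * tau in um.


Step 1: tau in seconds = 8.31 ps * 1e-12 = 8.3100e-12 s
Step 2: L = v_sat * tau = 1e7 * 8.3100e-12 = 8.3100e-05 cm
Step 3: L in um = 8.3100e-05 * 1e4 = 0.831 um

0.831


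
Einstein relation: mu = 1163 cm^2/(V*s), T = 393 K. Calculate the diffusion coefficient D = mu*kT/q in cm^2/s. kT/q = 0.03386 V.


Step 1: D = mu * (kT/q)
Step 2: D = 1163 * 0.03386
Step 3: D = 39.38 cm^2/s

39.38


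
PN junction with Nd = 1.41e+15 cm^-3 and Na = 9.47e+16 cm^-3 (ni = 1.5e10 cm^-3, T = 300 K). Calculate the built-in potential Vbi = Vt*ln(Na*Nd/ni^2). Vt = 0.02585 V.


Step 1: Compute Na*Nd/ni^2 = 9.47e+16 * 1.41e+15 / (1.5e10)^2 = 5.9345e+11
Step 2: ln(5.9345e+11) = 27.1092
Step 3: Vbi = 0.02585 * 27.1092 = 0.701 V

0.701
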